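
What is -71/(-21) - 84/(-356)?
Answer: 6760/1869 ≈ 3.6169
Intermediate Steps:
-71/(-21) - 84/(-356) = -71*(-1/21) - 84*(-1/356) = 71/21 + 21/89 = 6760/1869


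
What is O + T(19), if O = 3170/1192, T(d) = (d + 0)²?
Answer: 216741/596 ≈ 363.66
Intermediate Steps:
T(d) = d²
O = 1585/596 (O = 3170*(1/1192) = 1585/596 ≈ 2.6594)
O + T(19) = 1585/596 + 19² = 1585/596 + 361 = 216741/596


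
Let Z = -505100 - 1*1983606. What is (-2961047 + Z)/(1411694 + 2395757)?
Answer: -5449753/3807451 ≈ -1.4313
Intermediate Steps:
Z = -2488706 (Z = -505100 - 1983606 = -2488706)
(-2961047 + Z)/(1411694 + 2395757) = (-2961047 - 2488706)/(1411694 + 2395757) = -5449753/3807451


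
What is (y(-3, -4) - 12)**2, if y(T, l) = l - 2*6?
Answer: 784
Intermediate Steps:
y(T, l) = -12 + l (y(T, l) = l - 12 = -12 + l)
(y(-3, -4) - 12)**2 = ((-12 - 4) - 12)**2 = (-16 - 12)**2 = (-28)**2 = 784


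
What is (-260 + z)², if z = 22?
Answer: 56644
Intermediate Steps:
(-260 + z)² = (-260 + 22)² = (-238)² = 56644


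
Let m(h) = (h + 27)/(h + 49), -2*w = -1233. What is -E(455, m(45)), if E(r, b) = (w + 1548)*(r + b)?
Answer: -92731509/94 ≈ -9.8651e+5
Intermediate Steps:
w = 1233/2 (w = -1/2*(-1233) = 1233/2 ≈ 616.50)
m(h) = (27 + h)/(49 + h)
E(r, b) = 4329*b/2 + 4329*r/2 (E(r, b) = (1233/2 + 1548)*(r + b) = 4329*(b + r)/2 = 4329*b/2 + 4329*r/2)
-E(455, m(45)) = -(4329*((27 + 45)/(49 + 45))/2 + (4329/2)*455) = -(4329*(72/94)/2 + 1969695/2) = -(4329*((1/94)*72)/2 + 1969695/2) = -((4329/2)*(36/47) + 1969695/2) = -(77922/47 + 1969695/2) = -1*92731509/94 = -92731509/94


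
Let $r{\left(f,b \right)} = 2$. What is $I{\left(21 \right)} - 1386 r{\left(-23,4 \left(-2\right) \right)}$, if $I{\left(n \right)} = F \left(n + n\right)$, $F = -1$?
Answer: $-2814$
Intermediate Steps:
$I{\left(n \right)} = - 2 n$ ($I{\left(n \right)} = - (n + n) = - 2 n$)
$I{\left(21 \right)} - 1386 r{\left(-23,4 \left(-2\right) \right)} = \left(-2\right) 21 - 2772 = -42 - 2772 = -2814$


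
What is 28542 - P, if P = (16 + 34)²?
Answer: 26042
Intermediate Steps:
P = 2500 (P = 50² = 2500)
28542 - P = 28542 - 1*2500 = 28542 - 2500 = 26042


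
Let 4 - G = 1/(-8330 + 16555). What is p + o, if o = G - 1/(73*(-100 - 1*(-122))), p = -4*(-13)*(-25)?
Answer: -17119327431/13209350 ≈ -1296.0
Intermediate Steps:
G = 32899/8225 (G = 4 - 1/(-8330 + 16555) = 4 - 1/8225 = 32899/8225 ≈ 3.9999)
p = -1300 (p = 52*(-25) = -1300)
o = 52827569/13209350 (o = 32899/8225 - 1/(73*(-100 - 1*(-122))) = 32899/8225 - 1/(73*(-100 + 122)) = 32899/8225 - 1/(73*22) = 32899/8225 - 1/1606 = 52827569/13209350 ≈ 3.9993)
p + o = -1300 + 52827569/13209350 = -17119327431/13209350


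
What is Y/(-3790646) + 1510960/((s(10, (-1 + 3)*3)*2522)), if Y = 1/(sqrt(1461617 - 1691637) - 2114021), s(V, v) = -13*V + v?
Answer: -457084806362514951869187/94604236594046346567478 + I*sqrt(57505)/8470359624444557903 ≈ -4.8316 + 2.8311e-17*I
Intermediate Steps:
s(V, v) = v - 13*V
Y = 1/(-2114021 + 2*I*sqrt(57505)) (Y = 1/(sqrt(-230020) - 2114021) = 1/(2*I*sqrt(57505) - 2114021) = 1/(-2114021 + 2*I*sqrt(57505)) ≈ -4.7303e-7 - 1.07e-10*I)
Y/(-3790646) + 1510960/((s(10, (-1 + 3)*3)*2522)) = (-302003/638440716923 - 2*I*sqrt(57505)/4469085018461)/(-3790646) + 1510960/((((-1 + 3)*3 - 13*10)*2522)) = (-302003/638440716923 - 2*I*sqrt(57505)/4469085018461)*(-1/3790646) + 1510960/(((2*3 - 130)*2522)) = (302003/2420102749841302258 + I*sqrt(57505)/8470359624444557903) + 1510960/(((6 - 130)*2522)) = (302003/2420102749841302258 + I*sqrt(57505)/8470359624444557903) + 1510960/((-124*2522)) = (302003/2420102749841302258 + I*sqrt(57505)/8470359624444557903) + 1510960/(-312728) = (302003/2420102749841302258 + I*sqrt(57505)/8470359624444557903) + 1510960*(-1/312728) = (302003/2420102749841302258 + I*sqrt(57505)/8470359624444557903) - 188870/39091 = -457084806362514951869187/94604236594046346567478 + I*sqrt(57505)/8470359624444557903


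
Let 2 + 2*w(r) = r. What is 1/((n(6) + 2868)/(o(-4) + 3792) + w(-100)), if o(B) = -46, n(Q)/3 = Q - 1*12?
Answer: -1873/94098 ≈ -0.019905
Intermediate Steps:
w(r) = -1 + r/2
n(Q) = -36 + 3*Q (n(Q) = 3*(Q - 1*12) = 3*(Q - 12) = 3*(-12 + Q) = -36 + 3*Q)
1/((n(6) + 2868)/(o(-4) + 3792) + w(-100)) = 1/(((-36 + 3*6) + 2868)/(-46 + 3792) + (-1 + (½)*(-100))) = 1/(((-36 + 18) + 2868)/3746 + (-1 - 50)) = 1/((-18 + 2868)*(1/3746) - 51) = 1/(2850*(1/3746) - 51) = 1/(1425/1873 - 51) = 1/(-94098/1873) = -1873/94098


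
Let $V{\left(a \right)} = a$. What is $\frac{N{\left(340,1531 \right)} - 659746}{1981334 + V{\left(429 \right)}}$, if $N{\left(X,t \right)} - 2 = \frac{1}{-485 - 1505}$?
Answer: $- \frac{1312890561}{3943708370} \approx -0.33291$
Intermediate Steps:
$N{\left(X,t \right)} = \frac{3979}{1990}$ ($N{\left(X,t \right)} = 2 + \frac{1}{-485 - 1505} = 2 + \frac{1}{-1990} = 2 - \frac{1}{1990} = \frac{3979}{1990}$)
$\frac{N{\left(340,1531 \right)} - 659746}{1981334 + V{\left(429 \right)}} = \frac{\frac{3979}{1990} - 659746}{1981334 + 429} = - \frac{1312890561}{1990 \cdot 1981763} = \left(- \frac{1312890561}{1990}\right) \frac{1}{1981763} = - \frac{1312890561}{3943708370}$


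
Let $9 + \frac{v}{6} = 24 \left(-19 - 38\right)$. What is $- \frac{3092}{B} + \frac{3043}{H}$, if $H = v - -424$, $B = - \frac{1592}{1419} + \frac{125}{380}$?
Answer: $\frac{2613349464793}{670282246} \approx 3898.9$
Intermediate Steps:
$v = -8262$ ($v = -54 + 6 \cdot 24 \left(-19 - 38\right) = -54 + 6 \cdot 24 \left(-57\right) = -54 + 6 \left(-1368\right) = -54 - 8208 = -8262$)
$B = - \frac{85517}{107844}$ ($B = \left(-1592\right) \frac{1}{1419} + 125 \cdot \frac{1}{380} = - \frac{1592}{1419} + \frac{25}{76} = - \frac{85517}{107844} \approx -0.79297$)
$H = -7838$ ($H = -8262 - -424 = -8262 + 424 = -7838$)
$- \frac{3092}{B} + \frac{3043}{H} = - \frac{3092}{- \frac{85517}{107844}} + \frac{3043}{-7838} = \left(-3092\right) \left(- \frac{107844}{85517}\right) + 3043 \left(- \frac{1}{7838}\right) = \frac{333453648}{85517} - \frac{3043}{7838} = \frac{2613349464793}{670282246}$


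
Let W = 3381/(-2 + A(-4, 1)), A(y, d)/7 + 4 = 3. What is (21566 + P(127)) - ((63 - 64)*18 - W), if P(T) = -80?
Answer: 63385/3 ≈ 21128.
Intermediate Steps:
A(y, d) = -7 (A(y, d) = -28 + 7*3 = -28 + 21 = -7)
W = -1127/3 (W = 3381/(-2 - 7) = 3381/(-9) = -⅑*3381 = -1127/3 ≈ -375.67)
(21566 + P(127)) - ((63 - 64)*18 - W) = (21566 - 80) - ((63 - 64)*18 - 1*(-1127/3)) = 21486 - (-1*18 + 1127/3) = 21486 - (-18 + 1127/3) = 21486 - 1*1073/3 = 21486 - 1073/3 = 63385/3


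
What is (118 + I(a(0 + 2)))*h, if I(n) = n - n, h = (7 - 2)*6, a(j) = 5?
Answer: 3540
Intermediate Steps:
h = 30 (h = 5*6 = 30)
I(n) = 0
(118 + I(a(0 + 2)))*h = (118 + 0)*30 = 118*30 = 3540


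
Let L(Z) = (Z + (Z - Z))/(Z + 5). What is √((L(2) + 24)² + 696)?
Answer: 2*√15751/7 ≈ 35.858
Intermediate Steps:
L(Z) = Z/(5 + Z) (L(Z) = (Z + 0)/(5 + Z) = Z/(5 + Z))
√((L(2) + 24)² + 696) = √((2/(5 + 2) + 24)² + 696) = √((2/7 + 24)² + 696) = √((170/7)² + 696) = √(28900/49 + 696) = √(63004/49) = 2*√15751/7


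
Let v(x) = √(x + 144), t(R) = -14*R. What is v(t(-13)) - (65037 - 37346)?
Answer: -27691 + √326 ≈ -27673.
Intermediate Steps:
v(x) = √(144 + x)
v(t(-13)) - (65037 - 37346) = √(144 - 14*(-13)) - (65037 - 37346) = √(144 + 182) - 1*27691 = √326 - 27691 = -27691 + √326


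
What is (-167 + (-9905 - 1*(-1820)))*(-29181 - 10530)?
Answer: 327695172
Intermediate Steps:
(-167 + (-9905 - 1*(-1820)))*(-29181 - 10530) = (-167 + (-9905 + 1820))*(-39711) = (-167 - 8085)*(-39711) = -8252*(-39711) = 327695172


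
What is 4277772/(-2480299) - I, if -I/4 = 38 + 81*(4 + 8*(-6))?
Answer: -34986414868/2480299 ≈ -14106.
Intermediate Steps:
I = 14104 (I = -4*(38 + 81*(4 + 8*(-6))) = -4*(38 + 81*(4 - 48)) = -4*(38 + 81*(-44)) = -4*(38 - 3564) = -4*(-3526) = 14104)
4277772/(-2480299) - I = 4277772/(-2480299) - 1*14104 = 4277772*(-1/2480299) - 14104 = -4277772/2480299 - 14104 = -34986414868/2480299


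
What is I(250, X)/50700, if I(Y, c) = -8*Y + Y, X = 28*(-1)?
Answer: -35/1014 ≈ -0.034517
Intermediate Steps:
X = -28
I(Y, c) = -7*Y
I(250, X)/50700 = -7*250/50700 = -1750*1/50700 = -35/1014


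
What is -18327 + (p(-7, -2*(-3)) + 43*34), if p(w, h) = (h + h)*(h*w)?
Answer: -17369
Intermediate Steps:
p(w, h) = 2*w*h² (p(w, h) = (2*h)*(h*w) = 2*w*h²)
-18327 + (p(-7, -2*(-3)) + 43*34) = -18327 + (2*(-7)*(-2*(-3))² + 43*34) = -18327 + (2*(-7)*6² + 1462) = -18327 + (2*(-7)*36 + 1462) = -18327 + (-504 + 1462) = -18327 + 958 = -17369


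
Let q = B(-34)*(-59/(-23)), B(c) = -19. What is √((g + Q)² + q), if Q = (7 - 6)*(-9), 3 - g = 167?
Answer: √15806658/23 ≈ 172.86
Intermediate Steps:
g = -164 (g = 3 - 1*167 = 3 - 167 = -164)
Q = -9 (Q = 1*(-9) = -9)
q = -1121/23 (q = -(-1121)/(-23) = -(-1121)*(-1)/23 = -19*59/23 = -1121/23 ≈ -48.739)
√((g + Q)² + q) = √((-164 - 9)² - 1121/23) = √((-173)² - 1121/23) = √(29929 - 1121/23) = √(687246/23) = √15806658/23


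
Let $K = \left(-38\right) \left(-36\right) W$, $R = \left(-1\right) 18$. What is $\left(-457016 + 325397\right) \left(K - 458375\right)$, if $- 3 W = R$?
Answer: $59250530373$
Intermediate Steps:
$R = -18$
$W = 6$ ($W = \left(- \frac{1}{3}\right) \left(-18\right) = 6$)
$K = 8208$ ($K = \left(-38\right) \left(-36\right) 6 = 1368 \cdot 6 = 8208$)
$\left(-457016 + 325397\right) \left(K - 458375\right) = \left(-457016 + 325397\right) \left(8208 - 458375\right) = \left(-131619\right) \left(-450167\right) = 59250530373$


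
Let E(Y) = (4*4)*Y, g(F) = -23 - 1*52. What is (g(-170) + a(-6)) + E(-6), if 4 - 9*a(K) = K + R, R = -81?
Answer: -1448/9 ≈ -160.89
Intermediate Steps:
g(F) = -75 (g(F) = -23 - 52 = -75)
E(Y) = 16*Y
a(K) = 85/9 - K/9 (a(K) = 4/9 - (K - 81)/9 = 4/9 - (-81 + K)/9 = 4/9 + (9 - K/9) = 85/9 - K/9)
(g(-170) + a(-6)) + E(-6) = (-75 + (85/9 - ⅑*(-6))) + 16*(-6) = (-75 + (85/9 + ⅔)) - 96 = (-75 + 91/9) - 96 = -584/9 - 96 = -1448/9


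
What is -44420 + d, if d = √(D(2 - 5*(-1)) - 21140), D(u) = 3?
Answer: -44420 + I*√21137 ≈ -44420.0 + 145.39*I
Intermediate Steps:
d = I*√21137 (d = √(3 - 21140) = √(-21137) = I*√21137 ≈ 145.39*I)
-44420 + d = -44420 + I*√21137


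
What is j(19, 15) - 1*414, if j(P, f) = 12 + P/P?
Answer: -401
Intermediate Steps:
j(P, f) = 13 (j(P, f) = 12 + 1 = 13)
j(19, 15) - 1*414 = 13 - 1*414 = 13 - 414 = -401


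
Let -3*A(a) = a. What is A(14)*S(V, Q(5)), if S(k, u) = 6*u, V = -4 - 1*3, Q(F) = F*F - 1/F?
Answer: -3472/5 ≈ -694.40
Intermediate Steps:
A(a) = -a/3
Q(F) = F² - 1/F
V = -7 (V = -4 - 3 = -7)
A(14)*S(V, Q(5)) = (-⅓*14)*(6*((-1 + 5³)/5)) = -28*(-1 + 125)/5 = -28*(⅕)*124 = -28*124/5 = -14/3*744/5 = -3472/5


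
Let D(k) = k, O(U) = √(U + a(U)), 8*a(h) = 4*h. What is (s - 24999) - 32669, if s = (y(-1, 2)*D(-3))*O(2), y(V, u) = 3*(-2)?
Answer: -57668 + 18*√3 ≈ -57637.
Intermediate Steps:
a(h) = h/2 (a(h) = (4*h)/8 = h/2)
O(U) = √6*√U/2 (O(U) = √(U + U/2) = √(3*U/2) = √6*√U/2)
y(V, u) = -6
s = 18*√3 (s = (-6*(-3))*(√6*√2/2) = 18*√3 ≈ 31.177)
(s - 24999) - 32669 = (18*√3 - 24999) - 32669 = (-24999 + 18*√3) - 32669 = -57668 + 18*√3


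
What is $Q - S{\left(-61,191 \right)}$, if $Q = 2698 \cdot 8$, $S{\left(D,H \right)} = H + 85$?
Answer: $21308$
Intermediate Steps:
$S{\left(D,H \right)} = 85 + H$
$Q = 21584$
$Q - S{\left(-61,191 \right)} = 21584 - \left(85 + 191\right) = 21584 - 276 = 21308$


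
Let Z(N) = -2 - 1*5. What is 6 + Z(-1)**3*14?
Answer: -4796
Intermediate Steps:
Z(N) = -7 (Z(N) = -2 - 5 = -7)
6 + Z(-1)**3*14 = 6 + (-7)**3*14 = 6 - 343*14 = 6 - 4802 = -4796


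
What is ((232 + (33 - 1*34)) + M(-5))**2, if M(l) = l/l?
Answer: 53824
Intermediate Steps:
M(l) = 1
((232 + (33 - 1*34)) + M(-5))**2 = ((232 + (33 - 1*34)) + 1)**2 = ((232 + (33 - 34)) + 1)**2 = ((232 - 1) + 1)**2 = (231 + 1)**2 = 232**2 = 53824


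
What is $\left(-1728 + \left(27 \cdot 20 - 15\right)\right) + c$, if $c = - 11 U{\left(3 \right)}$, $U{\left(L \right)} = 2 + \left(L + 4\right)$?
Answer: $-1302$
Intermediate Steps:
$U{\left(L \right)} = 6 + L$ ($U{\left(L \right)} = 2 + \left(4 + L\right) = 6 + L$)
$c = -99$ ($c = - 11 \left(6 + 3\right) = \left(-11\right) 9 = -99$)
$\left(-1728 + \left(27 \cdot 20 - 15\right)\right) + c = \left(-1728 + \left(27 \cdot 20 - 15\right)\right) - 99 = \left(-1728 + \left(540 - 15\right)\right) - 99 = \left(-1728 + 525\right) - 99 = -1203 - 99 = -1302$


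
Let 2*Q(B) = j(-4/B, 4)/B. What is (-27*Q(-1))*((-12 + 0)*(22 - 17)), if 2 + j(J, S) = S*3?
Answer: -8100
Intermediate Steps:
j(J, S) = -2 + 3*S (j(J, S) = -2 + S*3 = -2 + 3*S)
Q(B) = 5/B (Q(B) = ((-2 + 3*4)/B)/2 = ((-2 + 12)/B)/2 = (10/B)/2 = 5/B)
(-27*Q(-1))*((-12 + 0)*(22 - 17)) = (-135/(-1))*((-12 + 0)*(22 - 17)) = (-135*(-1))*(-12*5) = -27*(-5)*(-60) = 135*(-60) = -8100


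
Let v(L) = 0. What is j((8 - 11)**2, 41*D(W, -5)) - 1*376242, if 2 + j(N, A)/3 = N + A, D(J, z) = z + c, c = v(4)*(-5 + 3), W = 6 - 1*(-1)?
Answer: -376836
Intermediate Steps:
W = 7 (W = 6 + 1 = 7)
c = 0 (c = 0*(-5 + 3) = 0*(-2) = 0)
D(J, z) = z (D(J, z) = z + 0 = z)
j(N, A) = -6 + 3*A + 3*N (j(N, A) = -6 + 3*(N + A) = -6 + 3*(A + N) = -6 + (3*A + 3*N) = -6 + 3*A + 3*N)
j((8 - 11)**2, 41*D(W, -5)) - 1*376242 = (-6 + 3*(41*(-5)) + 3*(8 - 11)**2) - 1*376242 = (-6 + 3*(-205) + 3*(-3)**2) - 376242 = (-6 - 615 + 3*9) - 376242 = (-6 - 615 + 27) - 376242 = -594 - 376242 = -376836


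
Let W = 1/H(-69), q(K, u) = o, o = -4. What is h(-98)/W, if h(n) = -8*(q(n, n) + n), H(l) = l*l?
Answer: 3884976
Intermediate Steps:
H(l) = l²
q(K, u) = -4
W = 1/4761 (W = 1/((-69)²) = 1/4761 ≈ 0.00021004)
h(n) = 32 - 8*n (h(n) = -8*(-4 + n) = 32 - 8*n)
h(-98)/W = (32 - 8*(-98))/(1/4761) = (32 + 784)*4761 = 816*4761 = 3884976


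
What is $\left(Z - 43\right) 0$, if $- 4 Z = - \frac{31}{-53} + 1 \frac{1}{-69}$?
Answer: $0$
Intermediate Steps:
$Z = - \frac{1043}{7314}$ ($Z = - \frac{- \frac{31}{-53} + 1 \frac{1}{-69}}{4} = - \frac{\left(-31\right) \left(- \frac{1}{53}\right) + 1 \left(- \frac{1}{69}\right)}{4} = - \frac{\frac{31}{53} - \frac{1}{69}}{4} = \left(- \frac{1}{4}\right) \frac{2086}{3657} = - \frac{1043}{7314} \approx -0.1426$)
$\left(Z - 43\right) 0 = \left(- \frac{1043}{7314} - 43\right) 0 = \left(- \frac{315545}{7314}\right) 0 = 0$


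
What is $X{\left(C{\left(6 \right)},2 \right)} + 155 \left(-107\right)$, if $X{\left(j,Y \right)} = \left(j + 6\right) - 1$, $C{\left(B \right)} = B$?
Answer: $-16574$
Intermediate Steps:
$X{\left(j,Y \right)} = 5 + j$ ($X{\left(j,Y \right)} = \left(6 + j\right) - 1 = 5 + j$)
$X{\left(C{\left(6 \right)},2 \right)} + 155 \left(-107\right) = \left(5 + 6\right) + 155 \left(-107\right) = 11 - 16585 = -16574$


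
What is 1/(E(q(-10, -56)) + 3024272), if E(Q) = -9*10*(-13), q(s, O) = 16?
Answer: 1/3025442 ≈ 3.3053e-7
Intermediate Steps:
E(Q) = 1170 (E(Q) = -90*(-13) = 1170)
1/(E(q(-10, -56)) + 3024272) = 1/(1170 + 3024272) = 1/3025442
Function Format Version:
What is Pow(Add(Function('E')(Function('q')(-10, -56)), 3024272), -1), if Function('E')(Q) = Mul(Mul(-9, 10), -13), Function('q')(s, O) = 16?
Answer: Rational(1, 3025442) ≈ 3.3053e-7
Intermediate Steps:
Function('E')(Q) = 1170 (Function('E')(Q) = Mul(-90, -13) = 1170)
Pow(Add(Function('E')(Function('q')(-10, -56)), 3024272), -1) = Pow(Add(1170, 3024272), -1) = Pow(3025442, -1) = Rational(1, 3025442)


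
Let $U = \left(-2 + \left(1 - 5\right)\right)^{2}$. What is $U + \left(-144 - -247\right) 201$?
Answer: $20739$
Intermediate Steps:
$U = 36$ ($U = \left(-2 - 4\right)^{2} = \left(-6\right)^{2} = 36$)
$U + \left(-144 - -247\right) 201 = 36 + \left(-144 - -247\right) 201 = 36 + \left(-144 + 247\right) 201 = 36 + 103 \cdot 201 = 36 + 20703 = 20739$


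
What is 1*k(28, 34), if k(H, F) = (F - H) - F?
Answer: -28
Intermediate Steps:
k(H, F) = -H
1*k(28, 34) = 1*(-1*28) = 1*(-28) = -28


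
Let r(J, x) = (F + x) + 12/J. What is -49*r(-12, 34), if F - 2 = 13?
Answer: -2352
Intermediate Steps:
F = 15 (F = 2 + 13 = 15)
r(J, x) = 15 + x + 12/J (r(J, x) = (15 + x) + 12/J = 15 + x + 12/J)
-49*r(-12, 34) = -49*(15 + 34 + 12/(-12)) = -49*(15 + 34 + 12*(-1/12)) = -49*(15 + 34 - 1) = -49*48 = -2352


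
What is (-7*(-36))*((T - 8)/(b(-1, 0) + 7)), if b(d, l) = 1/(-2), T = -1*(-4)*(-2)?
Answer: -8064/13 ≈ -620.31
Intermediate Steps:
T = -8 (T = 4*(-2) = -8)
b(d, l) = -½
(-7*(-36))*((T - 8)/(b(-1, 0) + 7)) = (-7*(-36))*((-8 - 8)/(-½ + 7)) = 252*(-16/13/2) = 252*(-16*2/13) = 252*(-32/13) = -8064/13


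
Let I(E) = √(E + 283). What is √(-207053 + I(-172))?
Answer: √(-207053 + √111) ≈ 455.02*I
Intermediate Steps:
I(E) = √(283 + E)
√(-207053 + I(-172)) = √(-207053 + √(283 - 172)) = √(-207053 + √111)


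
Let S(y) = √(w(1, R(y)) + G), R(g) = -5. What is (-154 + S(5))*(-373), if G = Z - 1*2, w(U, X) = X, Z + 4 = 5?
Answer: 57442 - 373*I*√6 ≈ 57442.0 - 913.66*I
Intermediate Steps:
Z = 1 (Z = -4 + 5 = 1)
G = -1 (G = 1 - 1*2 = 1 - 2 = -1)
S(y) = I*√6 (S(y) = √(-5 - 1) = √(-6) = I*√6)
(-154 + S(5))*(-373) = (-154 + I*√6)*(-373) = 57442 - 373*I*√6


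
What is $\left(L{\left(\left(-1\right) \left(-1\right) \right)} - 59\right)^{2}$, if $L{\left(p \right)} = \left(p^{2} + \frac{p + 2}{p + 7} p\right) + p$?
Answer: $\frac{205209}{64} \approx 3206.4$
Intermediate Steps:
$L{\left(p \right)} = p + p^{2} + \frac{p \left(2 + p\right)}{7 + p}$ ($L{\left(p \right)} = \left(p^{2} + \frac{2 + p}{7 + p} p\right) + p = \left(p^{2} + \frac{p \left(2 + p\right)}{7 + p}\right) + p = p + p^{2} + \frac{p \left(2 + p\right)}{7 + p}$)
$\left(L{\left(\left(-1\right) \left(-1\right) \right)} - 59\right)^{2} = \left(\frac{\left(-1\right) \left(-1\right) \left(9 + \left(\left(-1\right) \left(-1\right)\right)^{2} + 9 \left(\left(-1\right) \left(-1\right)\right)\right)}{7 - -1} - 59\right)^{2} = \left(1 \frac{1}{7 + 1} \left(9 + 1^{2} + 9 \cdot 1\right) - 59\right)^{2} = \left(1 \cdot \frac{1}{8} \left(9 + 1 + 9\right) - 59\right)^{2} = \left(1 \cdot \frac{1}{8} \cdot 19 - 59\right)^{2} = \left(\frac{19}{8} - 59\right)^{2} = \left(- \frac{453}{8}\right)^{2} = \frac{205209}{64}$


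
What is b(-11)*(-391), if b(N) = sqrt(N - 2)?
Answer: -391*I*sqrt(13) ≈ -1409.8*I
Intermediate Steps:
b(N) = sqrt(-2 + N)
b(-11)*(-391) = sqrt(-2 - 11)*(-391) = sqrt(-13)*(-391) = (I*sqrt(13))*(-391) = -391*I*sqrt(13)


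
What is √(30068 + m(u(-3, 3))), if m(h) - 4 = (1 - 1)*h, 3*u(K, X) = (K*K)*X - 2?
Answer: 2*√7518 ≈ 173.41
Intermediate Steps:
u(K, X) = -⅔ + X*K²/3 (u(K, X) = ((K*K)*X - 2)/3 = (K²*X - 2)/3 = (X*K² - 2)/3 = (-2 + X*K²)/3 = -⅔ + X*K²/3)
m(h) = 4 (m(h) = 4 + (1 - 1)*h = 4 + 0*h = 4 + 0 = 4)
√(30068 + m(u(-3, 3))) = √(30068 + 4) = √30072 = 2*√7518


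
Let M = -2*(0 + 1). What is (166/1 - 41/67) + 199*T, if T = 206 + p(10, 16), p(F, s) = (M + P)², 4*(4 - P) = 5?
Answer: 44242861/1072 ≈ 41271.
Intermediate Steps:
P = 11/4 (P = 4 - ¼*5 = 4 - 5/4 = 11/4 ≈ 2.7500)
M = -2 (M = -2*1 = -2)
p(F, s) = 9/16 (p(F, s) = (-2 + 11/4)² = (¾)² = 9/16)
T = 3305/16 (T = 206 + 9/16 = 3305/16 ≈ 206.56)
(166/1 - 41/67) + 199*T = (166/1 - 41/67) + 199*(3305/16) = (166*1 - 41*1/67) + 657695/16 = (166 - 41/67) + 657695/16 = 11081/67 + 657695/16 = 44242861/1072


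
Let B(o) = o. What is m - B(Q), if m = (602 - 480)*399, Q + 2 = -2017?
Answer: 50697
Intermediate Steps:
Q = -2019 (Q = -2 - 2017 = -2019)
m = 48678 (m = 122*399 = 48678)
m - B(Q) = 48678 - 1*(-2019) = 48678 + 2019 = 50697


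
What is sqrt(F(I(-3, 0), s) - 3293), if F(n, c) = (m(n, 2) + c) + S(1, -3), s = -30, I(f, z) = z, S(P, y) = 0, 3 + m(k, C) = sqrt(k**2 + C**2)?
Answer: 2*I*sqrt(831) ≈ 57.654*I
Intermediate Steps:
m(k, C) = -3 + sqrt(C**2 + k**2) (m(k, C) = -3 + sqrt(k**2 + C**2) = -3 + sqrt(C**2 + k**2))
F(n, c) = -3 + c + sqrt(4 + n**2) (F(n, c) = ((-3 + sqrt(2**2 + n**2)) + c) + 0 = ((-3 + sqrt(4 + n**2)) + c) + 0 = (-3 + c + sqrt(4 + n**2)) + 0 = -3 + c + sqrt(4 + n**2))
sqrt(F(I(-3, 0), s) - 3293) = sqrt((-3 - 30 + sqrt(4 + 0**2)) - 3293) = sqrt((-3 - 30 + sqrt(4 + 0)) - 3293) = sqrt((-3 - 30 + sqrt(4)) - 3293) = sqrt((-3 - 30 + 2) - 3293) = sqrt(-31 - 3293) = sqrt(-3324) = 2*I*sqrt(831)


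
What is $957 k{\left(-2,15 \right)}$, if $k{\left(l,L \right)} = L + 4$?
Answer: $18183$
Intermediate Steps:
$k{\left(l,L \right)} = 4 + L$
$957 k{\left(-2,15 \right)} = 957 \left(4 + 15\right) = 957 \cdot 19 = 18183$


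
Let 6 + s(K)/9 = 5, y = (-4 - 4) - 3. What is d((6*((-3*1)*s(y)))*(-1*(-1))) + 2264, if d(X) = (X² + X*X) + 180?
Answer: 54932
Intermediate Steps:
y = -11 (y = -8 - 3 = -11)
s(K) = -9 (s(K) = -54 + 9*5 = -54 + 45 = -9)
d(X) = 180 + 2*X² (d(X) = (X² + X²) + 180 = 2*X² + 180 = 180 + 2*X²)
d((6*((-3*1)*s(y)))*(-1*(-1))) + 2264 = (180 + 2*((6*(-3*1*(-9)))*(-1*(-1)))²) + 2264 = (180 + 2*((6*(-3*(-9)))*1)²) + 2264 = (180 + 2*((6*27)*1)²) + 2264 = (180 + 2*(162*1)²) + 2264 = (180 + 2*162²) + 2264 = (180 + 2*26244) + 2264 = (180 + 52488) + 2264 = 52668 + 2264 = 54932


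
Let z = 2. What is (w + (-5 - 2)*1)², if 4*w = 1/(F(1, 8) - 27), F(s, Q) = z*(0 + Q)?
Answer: 95481/1936 ≈ 49.319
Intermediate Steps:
F(s, Q) = 2*Q (F(s, Q) = 2*(0 + Q) = 2*Q)
w = -1/44 (w = 1/(4*(2*8 - 27)) = 1/(4*(16 - 27)) = (¼)/(-11) = (¼)*(-1/11) = -1/44 ≈ -0.022727)
(w + (-5 - 2)*1)² = (-1/44 + (-5 - 2)*1)² = (-1/44 - 7*1)² = (-1/44 - 7)² = (-309/44)² = 95481/1936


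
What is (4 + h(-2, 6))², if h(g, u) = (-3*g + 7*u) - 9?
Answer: 1849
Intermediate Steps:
h(g, u) = -9 - 3*g + 7*u
(4 + h(-2, 6))² = (4 + (-9 - 3*(-2) + 7*6))² = (4 + (-9 + 6 + 42))² = (4 + 39)² = 43² = 1849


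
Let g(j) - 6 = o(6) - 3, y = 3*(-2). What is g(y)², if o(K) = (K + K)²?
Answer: 21609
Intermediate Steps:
o(K) = 4*K² (o(K) = (2*K)² = 4*K²)
y = -6
g(j) = 147 (g(j) = 6 + (4*6² - 3) = 6 + (4*36 - 3) = 6 + (144 - 3) = 6 + 141 = 147)
g(y)² = 147² = 21609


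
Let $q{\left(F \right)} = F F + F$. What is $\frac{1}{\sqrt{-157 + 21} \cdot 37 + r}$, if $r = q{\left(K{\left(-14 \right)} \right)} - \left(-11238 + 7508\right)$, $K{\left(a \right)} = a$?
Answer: $\frac{489}{1936241} - \frac{37 i \sqrt{34}}{7744964} \approx 0.00025255 - 2.7856 \cdot 10^{-5} i$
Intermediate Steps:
$q{\left(F \right)} = F + F^{2}$ ($q{\left(F \right)} = F^{2} + F = F + F^{2}$)
$r = 3912$ ($r = - 14 \left(1 - 14\right) - \left(-11238 + 7508\right) = \left(-14\right) \left(-13\right) - -3730 = 182 + 3730 = 3912$)
$\frac{1}{\sqrt{-157 + 21} \cdot 37 + r} = \frac{1}{\sqrt{-157 + 21} \cdot 37 + 3912} = \frac{1}{\sqrt{-136} \cdot 37 + 3912} = \frac{1}{2 i \sqrt{34} \cdot 37 + 3912} = \frac{1}{74 i \sqrt{34} + 3912} = \frac{1}{3912 + 74 i \sqrt{34}}$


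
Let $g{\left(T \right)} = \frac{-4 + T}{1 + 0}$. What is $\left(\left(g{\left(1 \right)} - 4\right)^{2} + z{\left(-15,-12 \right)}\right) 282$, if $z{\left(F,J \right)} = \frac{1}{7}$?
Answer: $\frac{97008}{7} \approx 13858.0$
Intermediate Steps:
$z{\left(F,J \right)} = \frac{1}{7}$
$g{\left(T \right)} = -4 + T$ ($g{\left(T \right)} = \frac{-4 + T}{1} = \left(-4 + T\right) 1 = -4 + T$)
$\left(\left(g{\left(1 \right)} - 4\right)^{2} + z{\left(-15,-12 \right)}\right) 282 = \left(\left(\left(-4 + 1\right) - 4\right)^{2} + \frac{1}{7}\right) 282 = \left(\left(-3 - 4\right)^{2} + \frac{1}{7}\right) 282 = \left(\left(-7\right)^{2} + \frac{1}{7}\right) 282 = \left(49 + \frac{1}{7}\right) 282 = \frac{344}{7} \cdot 282 = \frac{97008}{7}$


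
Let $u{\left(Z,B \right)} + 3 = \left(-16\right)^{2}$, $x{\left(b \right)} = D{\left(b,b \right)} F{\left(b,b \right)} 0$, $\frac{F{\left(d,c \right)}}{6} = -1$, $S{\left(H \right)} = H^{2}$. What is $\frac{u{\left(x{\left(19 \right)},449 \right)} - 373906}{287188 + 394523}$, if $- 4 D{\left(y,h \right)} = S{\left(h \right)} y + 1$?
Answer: $- \frac{124551}{227237} \approx -0.54811$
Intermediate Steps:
$F{\left(d,c \right)} = -6$ ($F{\left(d,c \right)} = 6 \left(-1\right) = -6$)
$D{\left(y,h \right)} = - \frac{1}{4} - \frac{y h^{2}}{4}$ ($D{\left(y,h \right)} = - \frac{h^{2} y + 1}{4} = - \frac{y h^{2} + 1}{4} = - \frac{1 + y h^{2}}{4} = - \frac{1}{4} - \frac{y h^{2}}{4}$)
$x{\left(b \right)} = 0$ ($x{\left(b \right)} = \left(- \frac{1}{4} - \frac{b b^{2}}{4}\right) \left(-6\right) 0 = \left(- \frac{1}{4} - \frac{b^{3}}{4}\right) \left(-6\right) 0 = \left(\frac{3}{2} + \frac{3 b^{3}}{2}\right) 0 = 0$)
$u{\left(Z,B \right)} = 253$ ($u{\left(Z,B \right)} = -3 + \left(-16\right)^{2} = -3 + 256 = 253$)
$\frac{u{\left(x{\left(19 \right)},449 \right)} - 373906}{287188 + 394523} = \frac{253 - 373906}{287188 + 394523} = - \frac{373653}{681711} = \left(-373653\right) \frac{1}{681711} = - \frac{124551}{227237}$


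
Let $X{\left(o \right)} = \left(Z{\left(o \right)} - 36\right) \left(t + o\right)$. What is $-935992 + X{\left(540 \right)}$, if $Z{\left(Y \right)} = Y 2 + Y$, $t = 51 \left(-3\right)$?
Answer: $-322984$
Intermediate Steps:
$t = -153$
$Z{\left(Y \right)} = 3 Y$ ($Z{\left(Y \right)} = 2 Y + Y = 3 Y$)
$X{\left(o \right)} = \left(-153 + o\right) \left(-36 + 3 o\right)$ ($X{\left(o \right)} = \left(3 o - 36\right) \left(-153 + o\right) = \left(-36 + 3 o\right) \left(-153 + o\right) = \left(-153 + o\right) \left(-36 + 3 o\right)$)
$-935992 + X{\left(540 \right)} = -935992 + \left(5508 - 267300 + 3 \cdot 540^{2}\right) = -935992 + \left(5508 - 267300 + 3 \cdot 291600\right) = -935992 + \left(5508 - 267300 + 874800\right) = -935992 + 613008 = -322984$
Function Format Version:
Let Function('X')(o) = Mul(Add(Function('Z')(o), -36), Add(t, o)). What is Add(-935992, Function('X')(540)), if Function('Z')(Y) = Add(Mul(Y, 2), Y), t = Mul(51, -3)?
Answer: -322984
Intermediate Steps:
t = -153
Function('Z')(Y) = Mul(3, Y) (Function('Z')(Y) = Add(Mul(2, Y), Y) = Mul(3, Y))
Function('X')(o) = Mul(Add(-153, o), Add(-36, Mul(3, o))) (Function('X')(o) = Mul(Add(Mul(3, o), -36), Add(-153, o)) = Mul(Add(-36, Mul(3, o)), Add(-153, o)) = Mul(Add(-153, o), Add(-36, Mul(3, o))))
Add(-935992, Function('X')(540)) = Add(-935992, Add(5508, Mul(-495, 540), Mul(3, Pow(540, 2)))) = Add(-935992, Add(5508, -267300, Mul(3, 291600))) = Add(-935992, Add(5508, -267300, 874800)) = Add(-935992, 613008) = -322984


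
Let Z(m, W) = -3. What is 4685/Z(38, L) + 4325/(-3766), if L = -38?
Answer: -17656685/11298 ≈ -1562.8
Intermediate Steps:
4685/Z(38, L) + 4325/(-3766) = 4685/(-3) + 4325/(-3766) = 4685*(-⅓) + 4325*(-1/3766) = -4685/3 - 4325/3766 = -17656685/11298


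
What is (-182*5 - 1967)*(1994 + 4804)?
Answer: -19557846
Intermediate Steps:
(-182*5 - 1967)*(1994 + 4804) = (-910 - 1967)*6798 = -2877*6798 = -19557846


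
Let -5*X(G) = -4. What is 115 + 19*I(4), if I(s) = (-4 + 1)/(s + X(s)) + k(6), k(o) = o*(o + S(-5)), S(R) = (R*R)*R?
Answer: -107703/8 ≈ -13463.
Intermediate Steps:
S(R) = R³ (S(R) = R²*R = R³)
X(G) = ⅘ (X(G) = -⅕*(-4) = ⅘)
k(o) = o*(-125 + o) (k(o) = o*(o + (-5)³) = o*(o - 125) = o*(-125 + o))
I(s) = -714 - 3/(⅘ + s) (I(s) = (-4 + 1)/(s + ⅘) + 6*(-125 + 6) = -3/(⅘ + s) + 6*(-119) = -3/(⅘ + s) - 714 = -714 - 3/(⅘ + s))
115 + 19*I(4) = 115 + 19*(3*(-957 - 1190*4)/(4 + 5*4)) = 115 + 19*(3*(-957 - 4760)/(4 + 20)) = 115 + 19*(3*(-5717)/24) = 115 + 19*(3*(1/24)*(-5717)) = 115 + 19*(-5717/8) = 115 - 108623/8 = -107703/8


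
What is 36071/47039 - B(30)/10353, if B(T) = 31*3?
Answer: 7236636/9548917 ≈ 0.75785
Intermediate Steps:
B(T) = 93
36071/47039 - B(30)/10353 = 36071/47039 - 1*93/10353 = 36071*(1/47039) - 93*1/10353 = 36071/47039 - 31/3451 = 7236636/9548917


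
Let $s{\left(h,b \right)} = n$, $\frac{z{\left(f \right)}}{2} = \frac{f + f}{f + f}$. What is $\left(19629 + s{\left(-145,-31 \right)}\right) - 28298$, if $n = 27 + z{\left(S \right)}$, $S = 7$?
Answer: $-8640$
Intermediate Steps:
$z{\left(f \right)} = 2$ ($z{\left(f \right)} = 2 \frac{f + f}{f + f} = 2 \frac{2 f}{2 f} = 2 \cdot 2 f \frac{1}{2 f} = 2 \cdot 1 = 2$)
$n = 29$ ($n = 27 + 2 = 29$)
$s{\left(h,b \right)} = 29$
$\left(19629 + s{\left(-145,-31 \right)}\right) - 28298 = \left(19629 + 29\right) - 28298 = 19658 - 28298 = -8640$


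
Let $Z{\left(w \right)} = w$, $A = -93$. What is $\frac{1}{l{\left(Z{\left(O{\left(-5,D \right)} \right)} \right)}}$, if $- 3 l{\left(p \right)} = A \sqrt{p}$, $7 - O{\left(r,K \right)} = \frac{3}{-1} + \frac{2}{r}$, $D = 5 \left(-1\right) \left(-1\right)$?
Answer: $\frac{\sqrt{65}}{806} \approx 0.010003$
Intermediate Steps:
$D = 5$ ($D = \left(-5\right) \left(-1\right) = 5$)
$O{\left(r,K \right)} = 10 - \frac{2}{r}$ ($O{\left(r,K \right)} = 7 - \left(\frac{3}{-1} + \frac{2}{r}\right) = 7 - \left(3 \left(-1\right) + \frac{2}{r}\right) = 7 - \left(-3 + \frac{2}{r}\right) = 7 + \left(3 - \frac{2}{r}\right) = 10 - \frac{2}{r}$)
$l{\left(p \right)} = 31 \sqrt{p}$ ($l{\left(p \right)} = - \frac{\left(-93\right) \sqrt{p}}{3} = 31 \sqrt{p}$)
$\frac{1}{l{\left(Z{\left(O{\left(-5,D \right)} \right)} \right)}} = \frac{1}{31 \sqrt{10 - \frac{2}{-5}}} = \frac{1}{31 \sqrt{10 - - \frac{2}{5}}} = \frac{1}{31 \sqrt{10 + \frac{2}{5}}} = \frac{1}{31 \sqrt{\frac{52}{5}}} = \frac{1}{31 \frac{2 \sqrt{65}}{5}} = \frac{1}{\frac{62}{5} \sqrt{65}} = \frac{\sqrt{65}}{806}$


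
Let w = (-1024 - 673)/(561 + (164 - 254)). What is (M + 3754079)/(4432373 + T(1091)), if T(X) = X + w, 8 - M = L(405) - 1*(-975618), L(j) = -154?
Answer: 1308731433/2088159847 ≈ 0.62674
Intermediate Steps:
w = -1697/471 (w = -1697/(561 - 90) = -1697/471 ≈ -3.6030)
M = -975456 (M = 8 - (-154 - 1*(-975618)) = 8 - (-154 + 975618) = 8 - 1*975464 = 8 - 975464 = -975456)
T(X) = -1697/471 + X (T(X) = X - 1697/471 = -1697/471 + X)
(M + 3754079)/(4432373 + T(1091)) = (-975456 + 3754079)/(4432373 + (-1697/471 + 1091)) = 2778623/(4432373 + 512164/471) = 2778623/(2088159847/471) = 2778623*(471/2088159847) = 1308731433/2088159847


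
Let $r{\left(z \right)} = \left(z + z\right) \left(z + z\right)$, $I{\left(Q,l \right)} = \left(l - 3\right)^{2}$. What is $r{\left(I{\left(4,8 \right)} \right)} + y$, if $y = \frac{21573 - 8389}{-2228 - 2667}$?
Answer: $\frac{12224316}{4895} \approx 2497.3$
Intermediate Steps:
$y = - \frac{13184}{4895}$ ($y = \frac{13184}{-4895} = 13184 \left(- \frac{1}{4895}\right) = - \frac{13184}{4895} \approx -2.6934$)
$I{\left(Q,l \right)} = \left(-3 + l\right)^{2}$
$r{\left(z \right)} = 4 z^{2}$ ($r{\left(z \right)} = 2 z 2 z = 4 z^{2}$)
$r{\left(I{\left(4,8 \right)} \right)} + y = 4 \left(\left(-3 + 8\right)^{2}\right)^{2} - \frac{13184}{4895} = 4 \left(5^{2}\right)^{2} - \frac{13184}{4895} = 4 \cdot 25^{2} - \frac{13184}{4895} = 4 \cdot 625 - \frac{13184}{4895} = 2500 - \frac{13184}{4895} = \frac{12224316}{4895}$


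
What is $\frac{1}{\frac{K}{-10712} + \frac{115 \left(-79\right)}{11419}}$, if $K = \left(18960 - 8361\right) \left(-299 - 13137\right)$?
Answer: $\frac{30580082}{406515376549} \approx 7.5225 \cdot 10^{-5}$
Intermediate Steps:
$K = -142408164$ ($K = 10599 \left(-13436\right) = -142408164$)
$\frac{1}{\frac{K}{-10712} + \frac{115 \left(-79\right)}{11419}} = \frac{1}{- \frac{142408164}{-10712} + \frac{115 \left(-79\right)}{11419}} = \frac{1}{\left(-142408164\right) \left(- \frac{1}{10712}\right) - \frac{9085}{11419}} = \frac{1}{\frac{35602041}{2678} - \frac{9085}{11419}} = \frac{1}{\frac{406515376549}{30580082}} = \frac{30580082}{406515376549}$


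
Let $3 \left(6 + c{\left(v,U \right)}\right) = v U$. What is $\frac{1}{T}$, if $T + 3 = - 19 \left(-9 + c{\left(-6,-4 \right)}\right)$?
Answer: $\frac{1}{130} \approx 0.0076923$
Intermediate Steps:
$c{\left(v,U \right)} = -6 + \frac{U v}{3}$ ($c{\left(v,U \right)} = -6 + \frac{v U}{3} = -6 + \frac{U v}{3}$)
$T = 130$ ($T = -3 - 19 \left(-9 - \left(6 + \frac{4}{3} \left(-6\right)\right)\right) = -3 - 19 \left(-9 + \left(-6 + 8\right)\right) = -3 - 19 \left(-9 + 2\right) = -3 - -133 = -3 + 133 = 130$)
$\frac{1}{T} = \frac{1}{130}$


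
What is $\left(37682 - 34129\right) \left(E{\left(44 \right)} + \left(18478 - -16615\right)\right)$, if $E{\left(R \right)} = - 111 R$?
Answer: $107332577$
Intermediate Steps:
$\left(37682 - 34129\right) \left(E{\left(44 \right)} + \left(18478 - -16615\right)\right) = \left(37682 - 34129\right) \left(\left(-111\right) 44 + \left(18478 - -16615\right)\right) = 3553 \left(-4884 + \left(18478 + 16615\right)\right) = 3553 \left(-4884 + 35093\right) = 3553 \cdot 30209 = 107332577$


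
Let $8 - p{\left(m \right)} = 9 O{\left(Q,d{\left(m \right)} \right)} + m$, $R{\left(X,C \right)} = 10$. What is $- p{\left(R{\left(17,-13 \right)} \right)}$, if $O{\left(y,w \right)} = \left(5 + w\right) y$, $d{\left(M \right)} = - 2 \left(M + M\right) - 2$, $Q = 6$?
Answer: $-1996$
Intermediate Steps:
$d{\left(M \right)} = -2 - 4 M$ ($d{\left(M \right)} = - 2 \cdot 2 M - 2 = - 4 M - 2 = -2 - 4 M$)
$O{\left(y,w \right)} = y \left(5 + w\right)$
$p{\left(m \right)} = -154 + 215 m$ ($p{\left(m \right)} = 8 - \left(9 \cdot 6 \left(5 - \left(2 + 4 m\right)\right) + m\right) = 8 - \left(9 \cdot 6 \left(3 - 4 m\right) + m\right) = 8 - \left(9 \left(18 - 24 m\right) + m\right) = 8 - \left(\left(162 - 216 m\right) + m\right) = 8 - \left(162 - 215 m\right) = 8 + \left(-162 + 215 m\right) = -154 + 215 m$)
$- p{\left(R{\left(17,-13 \right)} \right)} = - (-154 + 215 \cdot 10) = - (-154 + 2150) = \left(-1\right) 1996 = -1996$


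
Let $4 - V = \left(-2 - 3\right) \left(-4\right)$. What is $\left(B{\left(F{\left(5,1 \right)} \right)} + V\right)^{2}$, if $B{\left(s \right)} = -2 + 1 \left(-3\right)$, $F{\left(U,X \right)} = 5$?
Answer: $441$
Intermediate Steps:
$V = -16$ ($V = 4 - \left(-2 - 3\right) \left(-4\right) = 4 - \left(-5\right) \left(-4\right) = 4 - 20 = -16$)
$B{\left(s \right)} = -5$ ($B{\left(s \right)} = -2 - 3 = -5$)
$\left(B{\left(F{\left(5,1 \right)} \right)} + V\right)^{2} = \left(-5 - 16\right)^{2} = \left(-21\right)^{2} = 441$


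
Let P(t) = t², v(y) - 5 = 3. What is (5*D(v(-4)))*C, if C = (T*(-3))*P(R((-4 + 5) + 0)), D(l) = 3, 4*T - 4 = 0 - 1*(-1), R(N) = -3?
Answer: -2025/4 ≈ -506.25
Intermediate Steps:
v(y) = 8 (v(y) = 5 + 3 = 8)
T = 5/4 (T = 1 + (0 - 1*(-1))/4 = 1 + (0 + 1)/4 = 1 + (¼)*1 = 1 + ¼ = 5/4 ≈ 1.2500)
C = -135/4 (C = ((5/4)*(-3))*(-3)² = -15/4*9 = -135/4 ≈ -33.750)
(5*D(v(-4)))*C = (5*3)*(-135/4) = 15*(-135/4) = -2025/4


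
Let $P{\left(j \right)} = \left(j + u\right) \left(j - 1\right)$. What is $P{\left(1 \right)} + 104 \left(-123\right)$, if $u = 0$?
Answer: $-12792$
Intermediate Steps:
$P{\left(j \right)} = j \left(-1 + j\right)$ ($P{\left(j \right)} = \left(j + 0\right) \left(j - 1\right) = j \left(-1 + j\right)$)
$P{\left(1 \right)} + 104 \left(-123\right) = 1 \left(-1 + 1\right) + 104 \left(-123\right) = 1 \cdot 0 - 12792 = 0 - 12792 = -12792$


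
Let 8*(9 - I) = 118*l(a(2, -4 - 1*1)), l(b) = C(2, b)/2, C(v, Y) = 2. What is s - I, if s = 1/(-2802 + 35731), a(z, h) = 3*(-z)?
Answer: 757371/131716 ≈ 5.7500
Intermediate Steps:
a(z, h) = -3*z
l(b) = 1 (l(b) = 2/2 = 2*(1/2) = 1)
s = 1/32929 ≈ 3.0368e-5
I = -23/4 (I = 9 - 59/4 = -23/4 ≈ -5.7500)
s - I = 1/32929 - 1*(-23/4) = 1/32929 + 23/4 = 757371/131716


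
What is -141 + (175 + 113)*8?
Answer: 2163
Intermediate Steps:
-141 + (175 + 113)*8 = -141 + 288*8 = -141 + 2304 = 2163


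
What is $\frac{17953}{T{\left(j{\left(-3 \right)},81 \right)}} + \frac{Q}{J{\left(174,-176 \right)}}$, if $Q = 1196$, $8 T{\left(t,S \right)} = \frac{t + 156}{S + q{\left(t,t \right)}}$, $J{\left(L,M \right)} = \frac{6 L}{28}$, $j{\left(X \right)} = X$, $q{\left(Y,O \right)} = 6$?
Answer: $\frac{362505676}{4437} \approx 81701.0$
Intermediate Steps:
$J{\left(L,M \right)} = \frac{3 L}{14}$ ($J{\left(L,M \right)} = 6 L \frac{1}{28} = \frac{3 L}{14}$)
$T{\left(t,S \right)} = \frac{156 + t}{8 \left(6 + S\right)}$ ($T{\left(t,S \right)} = \frac{\left(t + 156\right) \frac{1}{S + 6}}{8} = \frac{\left(156 + t\right) \frac{1}{6 + S}}{8} = \frac{\frac{1}{6 + S} \left(156 + t\right)}{8} = \frac{156 + t}{8 \left(6 + S\right)}$)
$\frac{17953}{T{\left(j{\left(-3 \right)},81 \right)}} + \frac{Q}{J{\left(174,-176 \right)}} = \frac{17953}{\frac{1}{8} \frac{1}{6 + 81} \left(156 - 3\right)} + \frac{1196}{\frac{3}{14} \cdot 174} = \frac{17953}{\frac{1}{8} \cdot \frac{1}{87} \cdot 153} + \frac{1196}{\frac{261}{7}} = \frac{17953}{\frac{1}{8} \cdot \frac{1}{87} \cdot 153} + 1196 \cdot \frac{7}{261} = \frac{17953}{\frac{51}{232}} + \frac{8372}{261} = 17953 \cdot \frac{232}{51} + \frac{8372}{261} = \frac{4165096}{51} + \frac{8372}{261} = \frac{362505676}{4437}$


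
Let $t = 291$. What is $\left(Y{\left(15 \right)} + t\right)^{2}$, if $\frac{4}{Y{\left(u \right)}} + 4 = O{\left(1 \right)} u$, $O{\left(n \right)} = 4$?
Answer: $\frac{16605625}{196} \approx 84723.0$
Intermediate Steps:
$Y{\left(u \right)} = \frac{4}{-4 + 4 u}$
$\left(Y{\left(15 \right)} + t\right)^{2} = \left(\frac{1}{-1 + 15} + 291\right)^{2} = \left(\frac{1}{14} + 291\right)^{2} = \left(\frac{4075}{14}\right)^{2} = \frac{16605625}{196}$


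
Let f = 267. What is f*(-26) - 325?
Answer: -7267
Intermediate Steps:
f*(-26) - 325 = 267*(-26) - 325 = -6942 - 325 = -7267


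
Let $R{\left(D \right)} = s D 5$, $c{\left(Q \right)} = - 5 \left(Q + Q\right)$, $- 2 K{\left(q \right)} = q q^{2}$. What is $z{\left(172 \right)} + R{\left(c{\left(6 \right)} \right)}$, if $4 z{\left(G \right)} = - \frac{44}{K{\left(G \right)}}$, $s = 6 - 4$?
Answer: $- \frac{1526534389}{2544224} \approx -600.0$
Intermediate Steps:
$s = 2$ ($s = 6 - 4 = 2$)
$K{\left(q \right)} = - \frac{q^{3}}{2}$ ($K{\left(q \right)} = - \frac{q q^{2}}{2} = - \frac{q^{3}}{2}$)
$c{\left(Q \right)} = - 10 Q$ ($c{\left(Q \right)} = - 5 \cdot 2 Q = - 10 Q$)
$z{\left(G \right)} = \frac{22}{G^{3}}$ ($z{\left(G \right)} = \frac{\left(-44\right) \frac{1}{\left(- \frac{1}{2}\right) G^{3}}}{4} = \frac{\left(-44\right) \left(- \frac{2}{G^{3}}\right)}{4} = \frac{88 \frac{1}{G^{3}}}{4} = \frac{22}{G^{3}}$)
$R{\left(D \right)} = 10 D$ ($R{\left(D \right)} = 2 D 5 = 10 D$)
$z{\left(172 \right)} + R{\left(c{\left(6 \right)} \right)} = \frac{22}{5088448} + 10 \left(\left(-10\right) 6\right) = 22 \cdot \frac{1}{5088448} + 10 \left(-60\right) = \frac{11}{2544224} - 600 = - \frac{1526534389}{2544224}$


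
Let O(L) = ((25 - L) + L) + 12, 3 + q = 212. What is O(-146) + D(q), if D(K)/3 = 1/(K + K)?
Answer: 15469/418 ≈ 37.007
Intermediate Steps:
q = 209 (q = -3 + 212 = 209)
O(L) = 37 (O(L) = 25 + 12 = 37)
D(K) = 3/(2*K) (D(K) = 3/(K + K) = 3/((2*K)) = 3*(1/(2*K)) = 3/(2*K))
O(-146) + D(q) = 37 + (3/2)/209 = 37 + (3/2)*(1/209) = 37 + 3/418 = 15469/418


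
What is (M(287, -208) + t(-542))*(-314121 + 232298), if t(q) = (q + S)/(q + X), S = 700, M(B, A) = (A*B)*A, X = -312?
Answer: -61974608768473/61 ≈ -1.0160e+12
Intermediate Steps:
M(B, A) = B*A²
t(q) = (700 + q)/(-312 + q) (t(q) = (q + 700)/(q - 312) = (700 + q)/(-312 + q))
(M(287, -208) + t(-542))*(-314121 + 232298) = (287*(-208)² + (700 - 542)/(-312 - 542))*(-314121 + 232298) = (287*43264 + 158/(-854))*(-81823) = (12416768 - 1/854*158)*(-81823) = (12416768 - 79/427)*(-81823) = (5301959857/427)*(-81823) = -61974608768473/61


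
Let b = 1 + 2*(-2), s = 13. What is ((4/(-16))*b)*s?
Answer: 39/4 ≈ 9.7500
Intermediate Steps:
b = -3 (b = 1 - 4 = -3)
((4/(-16))*b)*s = ((4/(-16))*(-3))*13 = ((4*(-1/16))*(-3))*13 = -¼*(-3)*13 = (¾)*13 = 39/4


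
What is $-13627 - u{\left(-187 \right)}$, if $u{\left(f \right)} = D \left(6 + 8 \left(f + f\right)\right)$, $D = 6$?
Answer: $4289$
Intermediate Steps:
$u{\left(f \right)} = 36 + 96 f$ ($u{\left(f \right)} = 6 \left(6 + 8 \left(f + f\right)\right) = 6 \left(6 + 8 \cdot 2 f\right) = 6 \left(6 + 16 f\right) = 36 + 96 f$)
$-13627 - u{\left(-187 \right)} = -13627 - \left(36 + 96 \left(-187\right)\right) = -13627 - \left(36 - 17952\right) = -13627 - -17916 = -13627 + 17916 = 4289$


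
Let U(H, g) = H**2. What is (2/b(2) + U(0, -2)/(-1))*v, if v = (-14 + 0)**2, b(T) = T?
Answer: 196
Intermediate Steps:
v = 196 (v = (-14)**2 = 196)
(2/b(2) + U(0, -2)/(-1))*v = (2/2 + 0**2/(-1))*196 = (2*(1/2) + 0*(-1))*196 = (1 + 0)*196 = 1*196 = 196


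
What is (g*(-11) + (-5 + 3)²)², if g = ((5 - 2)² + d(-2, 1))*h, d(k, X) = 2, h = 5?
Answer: 361201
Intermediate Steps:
g = 55 (g = ((5 - 2)² + 2)*5 = (3² + 2)*5 = (9 + 2)*5 = 11*5 = 55)
(g*(-11) + (-5 + 3)²)² = (55*(-11) + (-5 + 3)²)² = (-605 + (-2)²)² = (-605 + 4)² = (-601)² = 361201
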